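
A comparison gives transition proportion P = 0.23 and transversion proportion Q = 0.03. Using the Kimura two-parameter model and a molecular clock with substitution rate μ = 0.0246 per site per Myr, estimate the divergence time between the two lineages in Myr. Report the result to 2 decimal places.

7.16

Under the Kimura two-parameter model, d = −½ ln(1 − 2P − Q) − ¼ ln(1 − 2Q).
1 − 2P − Q = 0.51, giving −½ ln(0.51) = 0.336672.
1 − 2Q = 0.94, giving −¼ ln(0.94) = 0.015469.
d = 0.336672 + 0.015469 = 0.352141.
Under a molecular clock d = 2μt, so t = d/(2μ) = 0.352141 / (2 × 0.0246) = 7.16 Myr.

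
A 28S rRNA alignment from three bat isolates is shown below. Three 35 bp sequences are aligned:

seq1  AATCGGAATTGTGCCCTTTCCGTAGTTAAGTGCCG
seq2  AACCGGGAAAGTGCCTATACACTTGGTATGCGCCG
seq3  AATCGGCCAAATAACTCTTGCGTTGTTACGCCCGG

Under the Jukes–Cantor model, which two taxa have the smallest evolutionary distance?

seq1 and seq2

seq1–seq2: 13/35 differ, p = 0.371, d = 0.513.
seq1–seq3: 15/35 differ, p = 0.429, d = 0.635.
seq2–seq3: 15/35 differ, p = 0.429, d = 0.635.
The smallest distance is between seq1 and seq2.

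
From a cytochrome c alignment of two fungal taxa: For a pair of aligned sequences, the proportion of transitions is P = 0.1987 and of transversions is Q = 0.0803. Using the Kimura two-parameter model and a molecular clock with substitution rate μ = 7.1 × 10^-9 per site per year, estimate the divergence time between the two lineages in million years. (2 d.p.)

Under the Kimura two-parameter model, d = −½ ln(1 − 2P − Q) − ¼ ln(1 − 2Q).
1 − 2P − Q = 0.5223, giving −½ ln(0.5223) = 0.324757.
1 − 2Q = 0.8394, giving −¼ ln(0.8394) = 0.043767.
d = 0.324757 + 0.043767 = 0.368524.
Under a molecular clock d = 2μt, so t = d/(2μ) = 0.368524 / (2 × 7.1 × 10^-9) = 25.95 million years.

25.95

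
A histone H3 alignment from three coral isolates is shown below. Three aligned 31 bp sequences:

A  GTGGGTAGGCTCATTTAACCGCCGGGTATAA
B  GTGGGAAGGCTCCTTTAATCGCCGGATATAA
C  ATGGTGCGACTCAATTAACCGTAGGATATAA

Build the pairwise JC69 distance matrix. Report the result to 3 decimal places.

d(A,B) = 0.142, d(A,C) = 0.367, d(B,C) = 0.422

A–B: 4/31 sites differ → p ≈ 0.129032, d = −0.75 ln(1 − 0.172043) = 0.141596 ≈ 0.142.
A–C: 9/31 sites differ → p ≈ 0.290323, d = −0.75 ln(1 − 0.387097) = 0.367161 ≈ 0.367.
B–C: 10/31 sites differ → p ≈ 0.322581, d = −0.75 ln(1 − 0.430108) = 0.421731 ≈ 0.422.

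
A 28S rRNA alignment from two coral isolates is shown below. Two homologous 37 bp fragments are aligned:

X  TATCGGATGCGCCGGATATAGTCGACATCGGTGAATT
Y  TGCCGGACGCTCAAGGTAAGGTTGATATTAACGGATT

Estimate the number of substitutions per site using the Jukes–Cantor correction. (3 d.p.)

The sequences differ at 16 of 37 sites, so p = 16/37 ≈ 0.432432.
d = −(3/4) ln(1 − 4p/3) = −0.75 ln(1 − 0.576576) = −0.75 ln(0.423424)
  = −0.75 × (-0.859381) = 0.644536 substitutions/site.

0.645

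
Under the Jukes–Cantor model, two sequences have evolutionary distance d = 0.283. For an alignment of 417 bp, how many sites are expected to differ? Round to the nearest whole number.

98

Invert JC69: p = (3/4)(1 − e^(−4d/3)) = 0.75 × (1 − e^(-0.377333)) = 0.75 × (1 − 0.685688) = 0.235734.
Expected differing sites = pL ≈ 0.235734 × 417 = 98.301078 ≈ 98.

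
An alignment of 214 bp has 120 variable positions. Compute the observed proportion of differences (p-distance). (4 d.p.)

p = 120/214 = 0.560747… ≈ 0.5607 (to 4 d.p.).

0.5607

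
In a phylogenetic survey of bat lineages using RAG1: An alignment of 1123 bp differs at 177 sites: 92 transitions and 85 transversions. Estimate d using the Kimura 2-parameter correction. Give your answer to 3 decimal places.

0.178

P = 92/1123 ≈ 0.081923 and Q = 85/1123 ≈ 0.07569.
Under the Kimura two-parameter model, d = −½ ln(1 − 2P − Q) − ¼ ln(1 − 2Q).
1 − 2P − Q = 0.760464, giving −½ ln(0.760464) = 0.136913.
1 − 2Q = 0.84862, giving −¼ ln(0.84862) = 0.041036.
d = 0.136913 + 0.041036 = 0.177949.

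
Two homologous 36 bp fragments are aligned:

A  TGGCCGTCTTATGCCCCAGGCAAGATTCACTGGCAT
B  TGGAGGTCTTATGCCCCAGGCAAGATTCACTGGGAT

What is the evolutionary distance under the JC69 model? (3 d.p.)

0.088

The sequences differ at 3 of 36 sites (4, 5, 34), so p = 3/36 ≈ 0.083333.
d = −(3/4) ln(1 − 4p/3) = −0.75 ln(1 − 0.111111) = −0.75 ln(0.888889)
  = −0.75 × (-0.117783) = 0.088337 substitutions/site.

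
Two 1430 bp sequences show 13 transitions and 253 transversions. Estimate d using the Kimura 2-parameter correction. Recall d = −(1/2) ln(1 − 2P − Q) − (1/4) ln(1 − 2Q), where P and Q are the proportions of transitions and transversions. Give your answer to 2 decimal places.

0.22

P = 13/1430 ≈ 0.009091 and Q = 253/1430 ≈ 0.176923.
Under the Kimura two-parameter model, d = −½ ln(1 − 2P − Q) − ¼ ln(1 − 2Q).
1 − 2P − Q = 0.804895, giving −½ ln(0.804895) = 0.108522.
1 − 2Q = 0.646154, giving −¼ ln(0.646154) = 0.109179.
d = 0.108522 + 0.109179 = 0.217701.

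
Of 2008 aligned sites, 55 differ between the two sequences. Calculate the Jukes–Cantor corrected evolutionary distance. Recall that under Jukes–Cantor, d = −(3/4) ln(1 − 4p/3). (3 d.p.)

0.028

p = 55/2008 ≈ 0.02739.
d = −(3/4) ln(1 − 4p/3) = −0.75 ln(1 − 0.03652) = −0.75 ln(0.96348)
  = −0.75 × (-0.037204) = 0.027903 substitutions/site.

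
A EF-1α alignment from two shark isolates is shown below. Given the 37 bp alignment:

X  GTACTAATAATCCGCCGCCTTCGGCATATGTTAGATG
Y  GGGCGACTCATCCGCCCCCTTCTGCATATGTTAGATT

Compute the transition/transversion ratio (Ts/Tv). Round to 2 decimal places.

Transitions are A↔G and C↔T; transversions are all other mismatches.
Transitions: 1. Transversions: 7.
R = 1/7 = 0.142857… ≈ 0.14 (to 2 d.p.).

0.14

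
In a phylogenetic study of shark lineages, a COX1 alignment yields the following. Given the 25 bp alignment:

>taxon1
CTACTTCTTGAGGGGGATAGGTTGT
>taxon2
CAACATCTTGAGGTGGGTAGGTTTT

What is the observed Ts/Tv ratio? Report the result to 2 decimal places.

Transitions are A↔G and C↔T; transversions are all other mismatches.
Transitions: 1. Transversions: 4.
R = 1/4 = 0.25.

0.25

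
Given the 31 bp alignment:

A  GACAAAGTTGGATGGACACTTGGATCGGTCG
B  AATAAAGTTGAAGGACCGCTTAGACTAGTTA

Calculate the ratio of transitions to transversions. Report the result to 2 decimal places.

5.50

Transitions are A↔G and C↔T; transversions are all other mismatches.
Transitions: 11. Transversions: 2.
R = 11/2 = 5.50.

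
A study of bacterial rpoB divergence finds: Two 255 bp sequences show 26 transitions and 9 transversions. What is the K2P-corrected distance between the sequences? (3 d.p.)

P = 26/255 ≈ 0.101961 and Q = 9/255 ≈ 0.035294.
Under the Kimura two-parameter model, d = −½ ln(1 − 2P − Q) − ¼ ln(1 − 2Q).
1 − 2P − Q = 0.760784, giving −½ ln(0.760784) = 0.136703.
1 − 2Q = 0.929412, giving −¼ ln(0.929412) = 0.018301.
d = 0.136703 + 0.018301 = 0.155004.

0.155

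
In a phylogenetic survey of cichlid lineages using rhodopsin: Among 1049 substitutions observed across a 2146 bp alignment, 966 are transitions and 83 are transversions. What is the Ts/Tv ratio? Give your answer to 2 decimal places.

R = 966/83 = 11.638554… ≈ 11.64 (to 2 d.p.).

11.64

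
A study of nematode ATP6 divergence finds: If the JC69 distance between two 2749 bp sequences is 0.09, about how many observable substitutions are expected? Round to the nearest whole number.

Invert JC69: p = (3/4)(1 − e^(−4d/3)) = 0.75 × (1 − e^(-0.12)) = 0.75 × (1 − 0.886920) = 0.084810.
Expected differing sites = pL ≈ 0.084810 × 2749 = 233.14269 ≈ 233.

233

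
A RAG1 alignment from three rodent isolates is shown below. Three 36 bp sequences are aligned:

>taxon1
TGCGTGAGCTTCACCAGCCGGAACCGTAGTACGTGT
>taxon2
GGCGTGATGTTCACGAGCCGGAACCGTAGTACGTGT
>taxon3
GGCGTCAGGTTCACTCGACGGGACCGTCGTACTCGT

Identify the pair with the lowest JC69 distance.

taxon1–taxon2: 4/36 differ, p = 0.111, d = 0.120.
taxon1–taxon3: 10/36 differ, p = 0.278, d = 0.347.
taxon2–taxon3: 9/36 differ, p = 0.250, d = 0.304.
The smallest distance is between taxon1 and taxon2.

taxon1 and taxon2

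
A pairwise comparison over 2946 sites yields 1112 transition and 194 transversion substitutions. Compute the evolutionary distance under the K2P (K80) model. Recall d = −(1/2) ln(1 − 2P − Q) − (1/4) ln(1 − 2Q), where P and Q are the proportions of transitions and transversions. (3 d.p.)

P = 1112/2946 ≈ 0.377461 and Q = 194/2946 ≈ 0.065852.
Under the Kimura two-parameter model, d = −½ ln(1 − 2P − Q) − ¼ ln(1 − 2Q).
1 − 2P − Q = 0.179226, giving −½ ln(0.179226) = 0.859554.
1 − 2Q = 0.868296, giving −¼ ln(0.868296) = 0.035306.
d = 0.859554 + 0.035306 = 0.894860.

0.895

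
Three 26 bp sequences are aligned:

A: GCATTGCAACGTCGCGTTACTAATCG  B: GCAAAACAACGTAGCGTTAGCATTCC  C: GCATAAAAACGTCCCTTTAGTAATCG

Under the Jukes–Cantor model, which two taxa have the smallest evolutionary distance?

A–B: 8/26 differ, p = 0.308, d = 0.396.
A–C: 6/26 differ, p = 0.231, d = 0.276.
B–C: 8/26 differ, p = 0.308, d = 0.396.
The smallest distance is between A and C.

A and C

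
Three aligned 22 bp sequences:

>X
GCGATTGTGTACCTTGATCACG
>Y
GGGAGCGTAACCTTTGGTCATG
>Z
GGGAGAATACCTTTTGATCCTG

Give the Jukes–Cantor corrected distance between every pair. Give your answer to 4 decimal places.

X–Y: 9/22 sites differ → p ≈ 0.409091, d = −0.75 ln(1 − 0.545455) = 0.591344 ≈ 0.5913.
X–Z: 11/22 sites differ → p = 0.5, d = −0.75 ln(1 − 0.666667) = 0.823960 ≈ 0.8240.
Y–Z: 6/22 sites differ → p ≈ 0.272727, d = −0.75 ln(1 − 0.363636) = 0.338988 ≈ 0.3390.

d(X,Y) = 0.5913, d(X,Z) = 0.8240, d(Y,Z) = 0.3390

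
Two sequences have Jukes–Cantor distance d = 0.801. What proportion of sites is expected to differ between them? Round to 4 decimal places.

0.4922

p = (3/4)(1 − e^(−4d/3)) = 0.75 × (1 − e^(-1.068)) = 0.75 × (1 − 0.343695) = 0.492229.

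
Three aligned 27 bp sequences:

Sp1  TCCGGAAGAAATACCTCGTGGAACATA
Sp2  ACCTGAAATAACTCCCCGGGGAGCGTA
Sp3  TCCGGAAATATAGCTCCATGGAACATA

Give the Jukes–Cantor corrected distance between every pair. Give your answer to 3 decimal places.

Sp1–Sp2: 10/27 sites differ → p ≈ 0.37037, d = −0.75 ln(1 − 0.493827) = 0.510658 ≈ 0.511.
Sp1–Sp3: 8/27 sites differ → p ≈ 0.296296, d = −0.75 ln(1 − 0.395061) = 0.376971 ≈ 0.377.
Sp2–Sp3: 10/27 sites differ → p ≈ 0.37037, d = −0.75 ln(1 − 0.493827) = 0.510658 ≈ 0.511.

d(Sp1,Sp2) = 0.511, d(Sp1,Sp3) = 0.377, d(Sp2,Sp3) = 0.511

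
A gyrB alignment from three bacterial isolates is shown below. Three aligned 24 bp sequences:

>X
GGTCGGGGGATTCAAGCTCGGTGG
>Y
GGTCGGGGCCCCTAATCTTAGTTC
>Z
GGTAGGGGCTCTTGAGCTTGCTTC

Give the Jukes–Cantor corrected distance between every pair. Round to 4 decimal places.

d(X,Y) = 0.6082, d(X,Z) = 0.6082, d(Y,Z) = 0.3694

X–Y: 10/24 sites differ → p ≈ 0.416667, d = −0.75 ln(1 − 0.555556) = 0.608198 ≈ 0.6082.
X–Z: 10/24 sites differ → p ≈ 0.416667, d = −0.75 ln(1 − 0.555556) = 0.608198 ≈ 0.6082.
Y–Z: 7/24 sites differ → p ≈ 0.291667, d = −0.75 ln(1 − 0.388889) = 0.369358 ≈ 0.3694.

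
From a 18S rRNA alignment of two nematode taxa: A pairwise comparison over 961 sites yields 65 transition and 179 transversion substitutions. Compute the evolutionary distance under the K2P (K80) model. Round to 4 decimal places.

P = 65/961 ≈ 0.067638 and Q = 179/961 ≈ 0.186264.
Under the Kimura two-parameter model, d = −½ ln(1 − 2P − Q) − ¼ ln(1 − 2Q).
1 − 2P − Q = 0.67846, giving −½ ln(0.67846) = 0.193965.
1 − 2Q = 0.627472, giving −¼ ln(0.627472) = 0.116514.
d = 0.193965 + 0.116514 = 0.310479.

0.3105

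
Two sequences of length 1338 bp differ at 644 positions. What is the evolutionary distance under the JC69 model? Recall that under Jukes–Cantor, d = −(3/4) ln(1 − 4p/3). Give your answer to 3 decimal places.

0.770

p = 644/1338 ≈ 0.481315.
d = −(3/4) ln(1 − 4p/3) = −0.75 ln(1 − 0.641753) = −0.75 ln(0.358247)
  = −0.75 × (-1.026533) = 0.769900 substitutions/site.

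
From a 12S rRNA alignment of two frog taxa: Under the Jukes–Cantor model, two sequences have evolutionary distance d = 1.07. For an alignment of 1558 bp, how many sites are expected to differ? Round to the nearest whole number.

888

Invert JC69: p = (3/4)(1 − e^(−4d/3)) = 0.75 × (1 − e^(-1.426667)) = 0.75 × (1 − 0.240108) = 0.569919.
Expected differing sites = pL ≈ 0.569919 × 1558 = 887.933802 ≈ 888.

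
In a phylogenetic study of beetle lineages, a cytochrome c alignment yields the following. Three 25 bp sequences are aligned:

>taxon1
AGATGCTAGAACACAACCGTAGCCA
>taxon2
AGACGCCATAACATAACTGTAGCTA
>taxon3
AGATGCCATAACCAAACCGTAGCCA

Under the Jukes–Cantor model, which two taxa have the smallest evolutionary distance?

taxon1 and taxon3

taxon1–taxon2: 6/25 differ, p = 0.240, d = 0.289.
taxon1–taxon3: 4/25 differ, p = 0.160, d = 0.180.
taxon2–taxon3: 5/25 differ, p = 0.200, d = 0.233.
The smallest distance is between taxon1 and taxon3.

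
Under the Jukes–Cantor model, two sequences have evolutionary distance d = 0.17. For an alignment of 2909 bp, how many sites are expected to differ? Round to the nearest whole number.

Invert JC69: p = (3/4)(1 − e^(−4d/3)) = 0.75 × (1 − e^(-0.226667)) = 0.75 × (1 − 0.797186) = 0.152111.
Expected differing sites = pL ≈ 0.152111 × 2909 = 442.490899 ≈ 442.

442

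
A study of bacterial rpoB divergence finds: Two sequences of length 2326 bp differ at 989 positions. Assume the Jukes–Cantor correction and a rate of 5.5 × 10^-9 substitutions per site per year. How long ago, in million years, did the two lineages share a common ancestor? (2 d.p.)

57.06

p = 989/2326 ≈ 0.425193.
d = −(3/4) ln(1 − 4p/3) = −0.75 ln(1 − 0.566924) = −0.75 ln(0.433076)
  = −0.75 × (-0.836842) = 0.627632 substitutions/site.
Under a molecular clock d = 2μt, so t = d/(2μ) = 0.627632 / (2 × 5.5 × 10^-9) = 57.06 million years.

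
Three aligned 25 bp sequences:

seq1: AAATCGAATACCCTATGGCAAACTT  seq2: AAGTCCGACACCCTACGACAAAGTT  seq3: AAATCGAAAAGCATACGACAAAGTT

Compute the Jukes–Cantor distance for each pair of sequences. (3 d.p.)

d(seq1,seq2) = 0.351, d(seq1,seq3) = 0.289, d(seq2,seq3) = 0.289

seq1–seq2: 7/25 sites differ → p = 0.28, d = −0.75 ln(1 − 0.373333) = 0.350505 ≈ 0.351.
seq1–seq3: 6/25 sites differ → p = 0.24, d = −0.75 ln(1 − 0.32) = 0.289247 ≈ 0.289.
seq2–seq3: 6/25 sites differ → p = 0.24, d = −0.75 ln(1 − 0.32) = 0.289247 ≈ 0.289.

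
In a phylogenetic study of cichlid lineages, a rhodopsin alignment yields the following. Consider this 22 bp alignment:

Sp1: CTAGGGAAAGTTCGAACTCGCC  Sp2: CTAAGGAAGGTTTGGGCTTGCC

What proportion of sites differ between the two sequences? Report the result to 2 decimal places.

The sequences differ at 6 of 22 positions (sites 4, 9, 13, 15, 16, 19).
p = 6/22 = 0.272727… ≈ 0.27 (to 2 d.p.).

0.27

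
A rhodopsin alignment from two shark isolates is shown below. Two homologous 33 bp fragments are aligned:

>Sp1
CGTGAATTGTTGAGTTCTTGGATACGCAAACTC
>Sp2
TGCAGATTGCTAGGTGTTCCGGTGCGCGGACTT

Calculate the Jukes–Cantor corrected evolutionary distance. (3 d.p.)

The sequences differ at 16 of 33 sites, so p = 16/33 ≈ 0.484848.
d = −(3/4) ln(1 − 4p/3) = −0.75 ln(1 − 0.646464) = −0.75 ln(0.353536)
  = −0.75 × (-1.039770) = 0.779828 substitutions/site.

0.780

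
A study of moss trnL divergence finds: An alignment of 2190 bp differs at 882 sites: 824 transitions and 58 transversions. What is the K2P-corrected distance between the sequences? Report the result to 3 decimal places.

0.768

P = 824/2190 ≈ 0.376256 and Q = 58/2190 ≈ 0.026484.
Under the Kimura two-parameter model, d = −½ ln(1 − 2P − Q) − ¼ ln(1 − 2Q).
1 − 2P − Q = 0.221004, giving −½ ln(0.221004) = 0.754787.
1 − 2Q = 0.947032, giving −¼ ln(0.947032) = 0.013606.
d = 0.754787 + 0.013606 = 0.768393.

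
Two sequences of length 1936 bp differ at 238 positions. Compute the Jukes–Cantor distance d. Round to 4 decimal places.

p = 238/1936 ≈ 0.122934.
d = −(3/4) ln(1 − 4p/3) = −0.75 ln(1 − 0.163912) = −0.75 ln(0.836088)
  = −0.75 × (-0.179021) = 0.134266 substitutions/site.

0.1343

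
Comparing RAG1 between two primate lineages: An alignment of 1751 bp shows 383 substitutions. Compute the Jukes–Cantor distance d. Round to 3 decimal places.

0.259

p = 383/1751 ≈ 0.218732.
d = −(3/4) ln(1 − 4p/3) = −0.75 ln(1 − 0.291643) = −0.75 ln(0.708357)
  = −0.75 × (-0.344807) = 0.258605 substitutions/site.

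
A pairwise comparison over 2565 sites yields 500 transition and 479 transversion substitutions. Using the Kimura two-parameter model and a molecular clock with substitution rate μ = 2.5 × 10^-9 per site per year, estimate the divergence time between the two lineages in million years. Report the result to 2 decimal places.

P = 500/2565 ≈ 0.194932 and Q = 479/2565 ≈ 0.186745.
Under the Kimura two-parameter model, d = −½ ln(1 − 2P − Q) − ¼ ln(1 − 2Q).
1 − 2P − Q = 0.423391, giving −½ ln(0.423391) = 0.429730.
1 − 2Q = 0.62651, giving −¼ ln(0.62651) = 0.116898.
d = 0.429730 + 0.116898 = 0.546628.
Under a molecular clock d = 2μt, so t = d/(2μ) = 0.546628 / (2 × 2.5 × 10^-9) = 109.33 million years.

109.33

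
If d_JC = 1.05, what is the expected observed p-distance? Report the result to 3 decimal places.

p = (3/4)(1 − e^(−4d/3)) = 0.75 × (1 − e^(-1.4)) = 0.75 × (1 − 0.246597) = 0.565052.

0.565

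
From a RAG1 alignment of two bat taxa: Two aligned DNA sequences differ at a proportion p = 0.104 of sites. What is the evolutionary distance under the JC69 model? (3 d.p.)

0.112

d = −(3/4) ln(1 − 4p/3) = −0.75 ln(1 − 0.138667) = −0.75 ln(0.861333)
  = −0.75 × (-0.149274) = 0.111956 substitutions/site.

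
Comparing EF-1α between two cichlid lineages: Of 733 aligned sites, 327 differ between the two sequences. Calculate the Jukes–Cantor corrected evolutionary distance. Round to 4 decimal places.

p = 327/733 ≈ 0.446112.
d = −(3/4) ln(1 − 4p/3) = −0.75 ln(1 − 0.594816) = −0.75 ln(0.405184)
  = −0.75 × (-0.903414) = 0.677561 substitutions/site.

0.6776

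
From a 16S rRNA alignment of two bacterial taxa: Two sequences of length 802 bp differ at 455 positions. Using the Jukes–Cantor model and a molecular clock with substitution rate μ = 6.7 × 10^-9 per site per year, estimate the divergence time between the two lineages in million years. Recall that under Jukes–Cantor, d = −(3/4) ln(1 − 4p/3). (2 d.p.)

p = 455/802 ≈ 0.567332.
d = −(3/4) ln(1 − 4p/3) = −0.75 ln(1 − 0.756443) = −0.75 ln(0.243557)
  = −0.75 × (-1.412404) = 1.059303 substitutions/site.
Under a molecular clock d = 2μt, so t = d/(2μ) = 1.059303 / (2 × 6.7 × 10^-9) = 79.05 million years.

79.05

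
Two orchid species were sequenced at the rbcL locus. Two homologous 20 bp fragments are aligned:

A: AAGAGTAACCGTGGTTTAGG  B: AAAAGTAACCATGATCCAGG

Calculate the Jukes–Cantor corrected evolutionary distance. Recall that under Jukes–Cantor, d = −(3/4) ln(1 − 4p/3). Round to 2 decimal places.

0.30

The sequences differ at 5 of 20 sites (3, 11, 14, 16, 17), so p = 5/20 = 0.25.
d = −(3/4) ln(1 − 4p/3) = −0.75 ln(1 − 0.333333) = −0.75 ln(0.666667)
  = −0.75 × (-0.405465) = 0.304099 substitutions/site.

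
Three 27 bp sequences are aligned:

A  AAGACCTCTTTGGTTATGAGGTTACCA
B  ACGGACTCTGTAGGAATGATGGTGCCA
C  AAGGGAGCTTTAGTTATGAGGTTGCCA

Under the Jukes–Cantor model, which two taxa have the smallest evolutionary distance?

A–B: 10/27 differ, p = 0.370, d = 0.511.
A–C: 6/27 differ, p = 0.222, d = 0.264.
B–C: 9/27 differ, p = 0.333, d = 0.441.
The smallest distance is between A and C.

A and C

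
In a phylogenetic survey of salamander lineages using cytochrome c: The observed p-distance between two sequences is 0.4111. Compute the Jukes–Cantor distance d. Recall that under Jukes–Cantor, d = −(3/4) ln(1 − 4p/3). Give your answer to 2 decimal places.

0.60

d = −(3/4) ln(1 − 4p/3) = −0.75 ln(1 − 0.548133) = −0.75 ln(0.451867)
  = −0.75 × (-0.794367) = 0.595775 substitutions/site.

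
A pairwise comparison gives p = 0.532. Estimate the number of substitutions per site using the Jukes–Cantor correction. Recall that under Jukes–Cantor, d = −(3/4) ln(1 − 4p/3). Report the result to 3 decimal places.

d = −(3/4) ln(1 − 4p/3) = −0.75 ln(1 − 0.709333) = −0.75 ln(0.290667)
  = −0.75 × (-1.235577) = 0.926683 substitutions/site.

0.927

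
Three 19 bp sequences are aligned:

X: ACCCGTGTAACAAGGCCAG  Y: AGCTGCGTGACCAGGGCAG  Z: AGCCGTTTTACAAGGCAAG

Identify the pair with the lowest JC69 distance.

X and Z

X–Y: 6/19 differ, p = 0.316, d = 0.410.
X–Z: 4/19 differ, p = 0.211, d = 0.247.
Y–Z: 7/19 differ, p = 0.368, d = 0.507.
The smallest distance is between X and Z.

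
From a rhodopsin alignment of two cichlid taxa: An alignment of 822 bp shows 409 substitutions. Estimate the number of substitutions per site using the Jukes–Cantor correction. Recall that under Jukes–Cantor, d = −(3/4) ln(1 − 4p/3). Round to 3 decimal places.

0.817

p = 409/822 ≈ 0.497567.
d = −(3/4) ln(1 − 4p/3) = −0.75 ln(1 − 0.663423) = −0.75 ln(0.336577)
  = −0.75 × (-1.088928) = 0.816696 substitutions/site.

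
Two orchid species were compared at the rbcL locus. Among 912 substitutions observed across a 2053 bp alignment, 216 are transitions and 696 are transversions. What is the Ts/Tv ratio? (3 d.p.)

0.310

R = 216/696 = 0.310344… ≈ 0.310 (to 3 d.p.).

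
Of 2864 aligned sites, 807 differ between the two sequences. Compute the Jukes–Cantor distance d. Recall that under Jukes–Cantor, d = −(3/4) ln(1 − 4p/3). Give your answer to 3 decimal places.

p = 807/2864 ≈ 0.281774.
d = −(3/4) ln(1 − 4p/3) = −0.75 ln(1 − 0.375699) = −0.75 ln(0.624301)
  = −0.75 × (-0.471123) = 0.353342 substitutions/site.

0.353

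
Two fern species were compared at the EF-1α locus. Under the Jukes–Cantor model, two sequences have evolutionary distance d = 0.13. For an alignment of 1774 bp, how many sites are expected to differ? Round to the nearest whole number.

Invert JC69: p = (3/4)(1 − e^(−4d/3)) = 0.75 × (1 − e^(-0.173333)) = 0.75 × (1 − 0.840858) = 0.119357.
Expected differing sites = pL ≈ 0.119357 × 1774 = 211.739318 ≈ 212.

212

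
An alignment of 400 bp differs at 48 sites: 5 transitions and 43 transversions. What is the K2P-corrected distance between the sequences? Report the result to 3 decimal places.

0.132

P = 5/400 = 0.0125 and Q = 43/400 = 0.1075.
Under the Kimura two-parameter model, d = −½ ln(1 − 2P − Q) − ¼ ln(1 − 2Q).
1 − 2P − Q = 0.8675, giving −½ ln(0.8675) = 0.071070.
1 − 2Q = 0.785, giving −¼ ln(0.785) = 0.060518.
d = 0.071070 + 0.060518 = 0.131588.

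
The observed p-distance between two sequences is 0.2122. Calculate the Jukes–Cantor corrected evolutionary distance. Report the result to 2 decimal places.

d = −(3/4) ln(1 − 4p/3) = −0.75 ln(1 − 0.282933) = −0.75 ln(0.717067)
  = −0.75 × (-0.332586) = 0.249440 substitutions/site.

0.25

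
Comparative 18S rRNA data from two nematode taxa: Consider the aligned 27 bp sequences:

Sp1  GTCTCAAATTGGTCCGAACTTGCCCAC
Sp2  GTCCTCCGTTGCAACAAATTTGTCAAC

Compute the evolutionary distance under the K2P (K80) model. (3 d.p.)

0.696

Of 27 sites, 6 differences are transitions and 6 are transversions, so P = 6/27 ≈ 0.222222 and Q = 6/27 ≈ 0.222222.
Under the Kimura two-parameter model, d = −½ ln(1 − 2P − Q) − ¼ ln(1 − 2Q).
1 − 2P − Q = 0.333334, giving −½ ln(0.333334) = 0.549305.
1 − 2Q = 0.555556, giving −¼ ln(0.555556) = 0.146946.
d = 0.549305 + 0.146946 = 0.696251.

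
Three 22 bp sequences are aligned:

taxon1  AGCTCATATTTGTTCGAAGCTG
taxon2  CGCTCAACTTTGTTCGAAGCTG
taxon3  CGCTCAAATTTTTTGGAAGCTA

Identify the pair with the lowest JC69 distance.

taxon1–taxon2: 3/22 differ, p = 0.136, d = 0.151.
taxon1–taxon3: 5/22 differ, p = 0.227, d = 0.271.
taxon2–taxon3: 4/22 differ, p = 0.182, d = 0.208.
The smallest distance is between taxon1 and taxon2.

taxon1 and taxon2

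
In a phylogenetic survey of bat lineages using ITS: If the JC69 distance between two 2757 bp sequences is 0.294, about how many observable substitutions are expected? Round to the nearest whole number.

671

Invert JC69: p = (3/4)(1 − e^(−4d/3)) = 0.75 × (1 − e^(-0.392)) = 0.75 × (1 − 0.675704) = 0.243222.
Expected differing sites = pL ≈ 0.243222 × 2757 = 670.563054 ≈ 671.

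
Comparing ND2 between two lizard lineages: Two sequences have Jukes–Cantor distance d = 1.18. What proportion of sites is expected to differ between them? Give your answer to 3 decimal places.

p = (3/4)(1 − e^(−4d/3)) = 0.75 × (1 − e^(-1.573333)) = 0.75 × (1 − 0.207353) = 0.594485.

0.594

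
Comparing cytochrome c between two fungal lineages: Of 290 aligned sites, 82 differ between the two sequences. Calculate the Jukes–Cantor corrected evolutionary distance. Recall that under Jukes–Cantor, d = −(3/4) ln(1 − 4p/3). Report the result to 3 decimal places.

p = 82/290 ≈ 0.282759.
d = −(3/4) ln(1 − 4p/3) = −0.75 ln(1 − 0.377012) = −0.75 ln(0.622988)
  = −0.75 × (-0.473228) = 0.354921 substitutions/site.

0.355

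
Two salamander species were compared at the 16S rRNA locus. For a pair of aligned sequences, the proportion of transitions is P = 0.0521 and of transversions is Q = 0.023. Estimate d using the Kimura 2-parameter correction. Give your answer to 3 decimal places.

Under the Kimura two-parameter model, d = −½ ln(1 − 2P − Q) − ¼ ln(1 − 2Q).
1 − 2P − Q = 0.8728, giving −½ ln(0.8728) = 0.068024.
1 − 2Q = 0.954, giving −¼ ln(0.954) = 0.011773.
d = 0.068024 + 0.011773 = 0.079797.

0.080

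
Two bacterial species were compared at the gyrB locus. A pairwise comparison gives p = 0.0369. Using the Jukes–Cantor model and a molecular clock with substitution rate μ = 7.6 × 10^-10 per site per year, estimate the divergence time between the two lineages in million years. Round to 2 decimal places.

d = −(3/4) ln(1 − 4p/3) = −0.75 ln(1 − 0.0492) = −0.75 ln(0.9508)
  = −0.75 × (-0.050452) = 0.037839 substitutions/site.
Under a molecular clock d = 2μt, so t = d/(2μ) = 0.037839 / (2 × 7.6 × 10^-10) = 24.89 million years.

24.89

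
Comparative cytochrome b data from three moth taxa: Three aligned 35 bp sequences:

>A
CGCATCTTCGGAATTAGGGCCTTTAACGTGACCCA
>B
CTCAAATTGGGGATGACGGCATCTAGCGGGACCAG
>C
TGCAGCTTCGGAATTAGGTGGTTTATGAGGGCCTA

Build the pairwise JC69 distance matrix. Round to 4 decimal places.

d(A,B) = 0.5128, d(A,C) = 0.4073, d(B,C) = 0.8681

A–B: 13/35 sites differ → p ≈ 0.371429, d = −0.75 ln(1 − 0.495239) = 0.512753 ≈ 0.5128.
A–C: 11/35 sites differ → p ≈ 0.314286, d = −0.75 ln(1 − 0.419048) = 0.407315 ≈ 0.4073.
B–C: 18/35 sites differ → p ≈ 0.514286, d = −0.75 ln(1 − 0.685715) = 0.868091 ≈ 0.8681.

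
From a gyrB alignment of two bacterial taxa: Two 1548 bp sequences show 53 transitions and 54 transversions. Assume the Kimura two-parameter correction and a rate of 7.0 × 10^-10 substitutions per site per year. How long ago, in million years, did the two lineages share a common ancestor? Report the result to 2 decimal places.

51.88

P = 53/1548 ≈ 0.034238 and Q = 54/1548 ≈ 0.034884.
Under the Kimura two-parameter model, d = −½ ln(1 − 2P − Q) − ¼ ln(1 − 2Q).
1 − 2P − Q = 0.89664, giving −½ ln(0.89664) = 0.054550.
1 − 2Q = 0.930232, giving −¼ ln(0.930232) = 0.018080.
d = 0.054550 + 0.018080 = 0.072630.
Under a molecular clock d = 2μt, so t = d/(2μ) = 0.072630 / (2 × 7.0 × 10^-10) = 51.88 million years.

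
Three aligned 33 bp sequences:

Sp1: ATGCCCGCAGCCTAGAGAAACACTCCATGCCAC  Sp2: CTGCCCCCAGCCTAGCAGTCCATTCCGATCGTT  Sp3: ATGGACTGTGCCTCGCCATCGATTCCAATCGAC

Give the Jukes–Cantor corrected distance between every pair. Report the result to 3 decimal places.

d(Sp1,Sp2) = 0.625, d(Sp1,Sp3) = 0.699, d(Sp2,Sp3) = 0.559

Sp1–Sp2: 14/33 sites differ → p ≈ 0.424242, d = −0.75 ln(1 − 0.565656) = 0.625439 ≈ 0.625.
Sp1–Sp3: 15/33 sites differ → p ≈ 0.454545, d = −0.75 ln(1 − 0.60606) = 0.698667 ≈ 0.699.
Sp2–Sp3: 13/33 sites differ → p ≈ 0.393939, d = −0.75 ln(1 − 0.525252) = 0.558728 ≈ 0.559.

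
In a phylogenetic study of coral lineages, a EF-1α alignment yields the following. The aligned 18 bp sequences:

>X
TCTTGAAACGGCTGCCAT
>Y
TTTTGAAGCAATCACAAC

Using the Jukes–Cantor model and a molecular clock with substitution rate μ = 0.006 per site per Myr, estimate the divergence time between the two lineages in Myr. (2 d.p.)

68.66

The sequences differ at 9 of 18 sites (2, 8, 10, 11, 12, 13, 14, 16, 18), so p = 9/18 = 0.5.
d = −(3/4) ln(1 − 4p/3) = −0.75 ln(1 − 0.666667) = −0.75 ln(0.333333)
  = −0.75 × (-1.098613) = 0.823960 substitutions/site.
Under a molecular clock d = 2μt, so t = d/(2μ) = 0.823960 / (2 × 0.006) = 68.66 Myr.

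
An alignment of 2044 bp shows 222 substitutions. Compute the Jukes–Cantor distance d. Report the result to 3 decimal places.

0.117

p = 222/2044 ≈ 0.108611.
d = −(3/4) ln(1 − 4p/3) = −0.75 ln(1 − 0.144815) = −0.75 ln(0.855185)
  = −0.75 × (-0.156437) = 0.117328 substitutions/site.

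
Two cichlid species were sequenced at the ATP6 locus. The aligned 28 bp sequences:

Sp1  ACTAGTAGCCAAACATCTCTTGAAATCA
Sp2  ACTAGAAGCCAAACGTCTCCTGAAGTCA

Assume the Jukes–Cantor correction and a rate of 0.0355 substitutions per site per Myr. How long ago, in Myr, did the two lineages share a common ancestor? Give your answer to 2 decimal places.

The sequences differ at 4 of 28 sites (6, 15, 20, 25), so p = 4/28 ≈ 0.142857.
d = −(3/4) ln(1 − 4p/3) = −0.75 ln(1 − 0.190476) = −0.75 ln(0.809524)
  = −0.75 × (-0.211309) = 0.158482 substitutions/site.
Under a molecular clock d = 2μt, so t = d/(2μ) = 0.158482 / (2 × 0.0355) = 2.23 Myr.

2.23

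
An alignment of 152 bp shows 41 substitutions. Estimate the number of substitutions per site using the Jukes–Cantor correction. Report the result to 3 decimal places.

0.334

p = 41/152 ≈ 0.269737.
d = −(3/4) ln(1 − 4p/3) = −0.75 ln(1 − 0.359649) = −0.75 ln(0.640351)
  = −0.75 × (-0.445739) = 0.334304 substitutions/site.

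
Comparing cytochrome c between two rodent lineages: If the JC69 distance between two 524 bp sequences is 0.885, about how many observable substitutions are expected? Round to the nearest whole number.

Invert JC69: p = (3/4)(1 − e^(−4d/3)) = 0.75 × (1 − e^(-1.18)) = 0.75 × (1 − 0.307279) = 0.519541.
Expected differing sites = pL ≈ 0.519541 × 524 = 272.239484 ≈ 272.

272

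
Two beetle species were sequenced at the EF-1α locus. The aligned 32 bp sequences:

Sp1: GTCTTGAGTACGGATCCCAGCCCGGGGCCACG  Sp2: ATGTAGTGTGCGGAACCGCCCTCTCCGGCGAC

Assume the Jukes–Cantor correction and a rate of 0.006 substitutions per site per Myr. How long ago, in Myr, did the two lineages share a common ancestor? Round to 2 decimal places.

77.01

The sequences differ at 17 of 32 sites, so p = 17/32 = 0.53125.
d = −(3/4) ln(1 − 4p/3) = −0.75 ln(1 − 0.708333) = −0.75 ln(0.291667)
  = −0.75 × (-1.232143) = 0.924107 substitutions/site.
Under a molecular clock d = 2μt, so t = d/(2μ) = 0.924107 / (2 × 0.006) = 77.01 Myr.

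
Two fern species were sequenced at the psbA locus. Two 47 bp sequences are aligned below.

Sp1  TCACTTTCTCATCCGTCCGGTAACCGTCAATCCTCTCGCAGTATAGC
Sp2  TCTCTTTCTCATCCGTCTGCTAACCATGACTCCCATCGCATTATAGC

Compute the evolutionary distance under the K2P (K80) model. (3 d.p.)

0.221

Of 47 sites, 3 differences are transitions and 6 are transversions, so P = 3/47 ≈ 0.06383 and Q = 6/47 ≈ 0.12766.
Under the Kimura two-parameter model, d = −½ ln(1 − 2P − Q) − ¼ ln(1 − 2Q).
1 − 2P − Q = 0.74468, giving −½ ln(0.74468) = 0.147400.
1 − 2Q = 0.74468, giving −¼ ln(0.74468) = 0.073700.
d = 0.147400 + 0.073700 = 0.221100.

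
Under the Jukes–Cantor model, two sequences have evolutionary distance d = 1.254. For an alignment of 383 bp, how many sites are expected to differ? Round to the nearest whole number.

Invert JC69: p = (3/4)(1 − e^(−4d/3)) = 0.75 × (1 − e^(-1.672)) = 0.75 × (1 − 0.187871) = 0.609097.
Expected differing sites = pL ≈ 0.609097 × 383 = 233.284151 ≈ 233.

233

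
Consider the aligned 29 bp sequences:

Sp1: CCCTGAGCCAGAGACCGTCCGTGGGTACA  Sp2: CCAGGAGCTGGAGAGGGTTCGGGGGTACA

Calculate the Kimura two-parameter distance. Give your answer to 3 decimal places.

0.344

Of 29 sites, 3 differences are transitions and 5 are transversions, so P = 3/29 ≈ 0.103448 and Q = 5/29 ≈ 0.172414.
Under the Kimura two-parameter model, d = −½ ln(1 − 2P − Q) − ¼ ln(1 − 2Q).
1 − 2P − Q = 0.62069, giving −½ ln(0.62069) = 0.238462.
1 − 2Q = 0.655172, giving −¼ ln(0.655172) = 0.105714.
d = 0.238462 + 0.105714 = 0.344176.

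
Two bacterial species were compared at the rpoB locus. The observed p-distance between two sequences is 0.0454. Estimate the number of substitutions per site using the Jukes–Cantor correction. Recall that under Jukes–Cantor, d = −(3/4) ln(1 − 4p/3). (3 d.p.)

d = −(3/4) ln(1 − 4p/3) = −0.75 ln(1 − 0.060533) = −0.75 ln(0.939467)
  = −0.75 × (-0.062443) = 0.046832 substitutions/site.

0.047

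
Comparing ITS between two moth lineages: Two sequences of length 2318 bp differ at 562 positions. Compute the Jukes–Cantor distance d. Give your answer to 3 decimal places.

0.293

p = 562/2318 ≈ 0.24245.
d = −(3/4) ln(1 − 4p/3) = −0.75 ln(1 − 0.323267) = −0.75 ln(0.676733)
  = −0.75 × (-0.390478) = 0.292859 substitutions/site.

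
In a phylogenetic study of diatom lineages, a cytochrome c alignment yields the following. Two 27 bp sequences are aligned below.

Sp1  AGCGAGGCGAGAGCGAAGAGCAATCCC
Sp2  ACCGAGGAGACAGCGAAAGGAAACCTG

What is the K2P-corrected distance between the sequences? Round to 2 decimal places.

Of 27 sites, 4 differences are transitions and 5 are transversions, so P = 4/27 ≈ 0.148148 and Q = 5/27 ≈ 0.185185.
Under the Kimura two-parameter model, d = −½ ln(1 − 2P − Q) − ¼ ln(1 − 2Q).
1 − 2P − Q = 0.518519, giving −½ ln(0.518519) = 0.328389.
1 − 2Q = 0.62963, giving −¼ ln(0.62963) = 0.115656.
d = 0.328389 + 0.115656 = 0.444045.

0.44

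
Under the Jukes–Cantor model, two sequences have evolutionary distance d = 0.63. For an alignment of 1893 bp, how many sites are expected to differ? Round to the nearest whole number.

Invert JC69: p = (3/4)(1 − e^(−4d/3)) = 0.75 × (1 − e^(-0.84)) = 0.75 × (1 − 0.431711) = 0.426217.
Expected differing sites = pL ≈ 0.426217 × 1893 = 806.828781 ≈ 807.

807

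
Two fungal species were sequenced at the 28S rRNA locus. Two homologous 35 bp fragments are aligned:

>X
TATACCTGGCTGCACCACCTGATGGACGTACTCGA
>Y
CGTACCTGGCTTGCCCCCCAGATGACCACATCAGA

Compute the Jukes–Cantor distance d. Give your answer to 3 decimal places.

0.572

The sequences differ at 14 of 35 sites, so p = 14/35 = 0.4.
d = −(3/4) ln(1 − 4p/3) = −0.75 ln(1 − 0.533333) = −0.75 ln(0.466667)
  = −0.75 × (-0.762139) = 0.571604 substitutions/site.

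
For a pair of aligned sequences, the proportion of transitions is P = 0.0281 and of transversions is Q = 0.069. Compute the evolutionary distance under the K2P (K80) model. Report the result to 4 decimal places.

Under the Kimura two-parameter model, d = −½ ln(1 − 2P − Q) − ¼ ln(1 − 2Q).
1 − 2P − Q = 0.8748, giving −½ ln(0.8748) = 0.066880.
1 − 2Q = 0.862, giving −¼ ln(0.862) = 0.037125.
d = 0.066880 + 0.037125 = 0.104005.

0.1040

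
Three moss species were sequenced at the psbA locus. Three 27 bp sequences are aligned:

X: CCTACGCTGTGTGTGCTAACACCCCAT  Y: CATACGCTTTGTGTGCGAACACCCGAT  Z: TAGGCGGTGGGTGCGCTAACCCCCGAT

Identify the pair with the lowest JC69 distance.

X–Y: 4/27 differ, p = 0.148, d = 0.165.
X–Z: 9/27 differ, p = 0.333, d = 0.441.
Y–Z: 9/27 differ, p = 0.333, d = 0.441.
The smallest distance is between X and Y.

X and Y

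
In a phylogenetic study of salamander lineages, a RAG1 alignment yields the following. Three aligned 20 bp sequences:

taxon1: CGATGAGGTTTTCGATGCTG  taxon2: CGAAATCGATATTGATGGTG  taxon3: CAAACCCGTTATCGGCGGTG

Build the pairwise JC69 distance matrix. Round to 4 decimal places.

d(taxon1,taxon2) = 0.5716, d(taxon1,taxon3) = 0.6872, d(taxon2,taxon3) = 0.4715

taxon1–taxon2: 8/20 sites differ → p = 0.4, d = −0.75 ln(1 − 0.533333) = 0.571605 ≈ 0.5716.
taxon1–taxon3: 9/20 sites differ → p = 0.45, d = −0.75 ln(1 − 0.6) = 0.687218 ≈ 0.6872.
taxon2–taxon3: 7/20 sites differ → p = 0.35, d = −0.75 ln(1 − 0.466667) = 0.471457 ≈ 0.4715.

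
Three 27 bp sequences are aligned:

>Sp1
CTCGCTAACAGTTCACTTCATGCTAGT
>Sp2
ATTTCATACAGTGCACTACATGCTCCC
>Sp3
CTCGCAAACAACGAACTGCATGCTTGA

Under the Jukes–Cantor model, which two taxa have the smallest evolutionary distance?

Sp1–Sp2: 10/27 differ, p = 0.370, d = 0.511.
Sp1–Sp3: 8/27 differ, p = 0.296, d = 0.377.
Sp2–Sp3: 11/27 differ, p = 0.407, d = 0.588.
The smallest distance is between Sp1 and Sp3.

Sp1 and Sp3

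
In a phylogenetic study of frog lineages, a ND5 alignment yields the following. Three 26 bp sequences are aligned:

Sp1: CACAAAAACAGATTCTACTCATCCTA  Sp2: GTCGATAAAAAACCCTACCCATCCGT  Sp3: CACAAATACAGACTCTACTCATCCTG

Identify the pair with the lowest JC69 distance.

Sp1–Sp2: 11/26 differ, p = 0.423, d = 0.623.
Sp1–Sp3: 3/26 differ, p = 0.115, d = 0.125.
Sp2–Sp3: 11/26 differ, p = 0.423, d = 0.623.
The smallest distance is between Sp1 and Sp3.

Sp1 and Sp3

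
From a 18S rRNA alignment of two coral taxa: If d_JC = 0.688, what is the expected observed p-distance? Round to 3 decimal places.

0.450

p = (3/4)(1 − e^(−4d/3)) = 0.75 × (1 − e^(-0.917333)) = 0.75 × (1 − 0.399583) = 0.450313.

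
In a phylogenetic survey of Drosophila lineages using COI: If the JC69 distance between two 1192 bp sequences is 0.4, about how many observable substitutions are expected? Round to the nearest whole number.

370

Invert JC69: p = (3/4)(1 − e^(−4d/3)) = 0.75 × (1 − e^(-0.533333)) = 0.75 × (1 − 0.586646) = 0.310016.
Expected differing sites = pL ≈ 0.310016 × 1192 = 369.539072 ≈ 370.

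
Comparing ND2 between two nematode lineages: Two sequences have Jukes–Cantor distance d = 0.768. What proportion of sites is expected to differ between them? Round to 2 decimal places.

0.48

p = (3/4)(1 − e^(−4d/3)) = 0.75 × (1 − e^(-1.024)) = 0.75 × (1 − 0.359155) = 0.480634.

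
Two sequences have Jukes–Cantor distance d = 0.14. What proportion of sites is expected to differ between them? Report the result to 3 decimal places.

0.128

p = (3/4)(1 − e^(−4d/3)) = 0.75 × (1 − e^(-0.186667)) = 0.75 × (1 − 0.829720) = 0.127710.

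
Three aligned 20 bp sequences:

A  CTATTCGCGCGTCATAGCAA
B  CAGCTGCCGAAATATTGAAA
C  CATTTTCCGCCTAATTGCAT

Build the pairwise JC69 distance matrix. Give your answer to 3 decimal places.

d(A,B) = 0.991, d(A,C) = 0.572, d(B,C) = 0.687

A–B: 11/20 sites differ → p = 0.55, d = −0.75 ln(1 − 0.733333) = 0.991316 ≈ 0.991.
A–C: 8/20 sites differ → p = 0.4, d = −0.75 ln(1 − 0.533333) = 0.571605 ≈ 0.572.
B–C: 9/20 sites differ → p = 0.45, d = −0.75 ln(1 − 0.6) = 0.687218 ≈ 0.687.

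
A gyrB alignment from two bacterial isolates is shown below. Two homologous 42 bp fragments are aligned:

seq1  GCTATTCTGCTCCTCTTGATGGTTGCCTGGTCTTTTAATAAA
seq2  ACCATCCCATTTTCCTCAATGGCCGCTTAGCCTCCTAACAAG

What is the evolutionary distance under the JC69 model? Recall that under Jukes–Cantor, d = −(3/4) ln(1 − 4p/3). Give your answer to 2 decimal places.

0.76

The sequences differ at 20 of 42 sites, so p = 20/42 ≈ 0.47619.
d = −(3/4) ln(1 − 4p/3) = −0.75 ln(1 − 0.63492) = −0.75 ln(0.36508)
  = −0.75 × (-1.007639) = 0.755729 substitutions/site.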